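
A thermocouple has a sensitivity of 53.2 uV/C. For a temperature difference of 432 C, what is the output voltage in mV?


The thermocouple output V = sensitivity * dT.
V = 53.2 uV/C * 432 C
V = 22982.4 uV
V = 22.982 mV

22.982 mV


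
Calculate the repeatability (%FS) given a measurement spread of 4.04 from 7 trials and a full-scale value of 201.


Repeatability = (spread / full scale) * 100%.
R = (4.04 / 201) * 100
R = 2.01 %FS

2.01 %FS


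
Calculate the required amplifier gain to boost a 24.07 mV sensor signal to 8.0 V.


Gain = Vout / Vin (converting to same units).
G = 8.0 V / 24.07 mV
G = 8000.0 mV / 24.07 mV
G = 332.36

332.36


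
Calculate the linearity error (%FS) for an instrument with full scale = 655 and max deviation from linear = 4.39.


Linearity error = (max deviation / full scale) * 100%.
Linearity = (4.39 / 655) * 100
Linearity = 0.67 %FS

0.67 %FS


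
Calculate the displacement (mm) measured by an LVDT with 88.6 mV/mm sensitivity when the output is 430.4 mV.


Displacement = Vout / sensitivity.
d = 430.4 / 88.6
d = 4.858 mm

4.858 mm


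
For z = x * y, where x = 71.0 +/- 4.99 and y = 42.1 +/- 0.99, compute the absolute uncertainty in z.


For a product z = x*y, the relative uncertainty is:
uz/z = sqrt((ux/x)^2 + (uy/y)^2)
Relative uncertainties: ux/x = 4.99/71.0 = 0.070282
uy/y = 0.99/42.1 = 0.023515
z = 71.0 * 42.1 = 2989.1
uz = 2989.1 * sqrt(0.070282^2 + 0.023515^2) = 221.526

221.526


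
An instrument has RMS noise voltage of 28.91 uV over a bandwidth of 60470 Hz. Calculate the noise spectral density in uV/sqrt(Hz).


Noise spectral density = Vrms / sqrt(BW).
NSD = 28.91 / sqrt(60470)
NSD = 28.91 / 245.9065
NSD = 0.1176 uV/sqrt(Hz)

0.1176 uV/sqrt(Hz)


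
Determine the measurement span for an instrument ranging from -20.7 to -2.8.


Span = upper range - lower range.
Span = -2.8 - (-20.7)
Span = 17.9

17.9


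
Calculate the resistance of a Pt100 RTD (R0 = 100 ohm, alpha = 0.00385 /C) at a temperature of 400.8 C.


The RTD equation: Rt = R0 * (1 + alpha * T).
Rt = 100 * (1 + 0.00385 * 400.8)
Rt = 100 * (1 + 1.54308)
Rt = 100 * 2.54308
Rt = 254.308 ohm

254.308 ohm


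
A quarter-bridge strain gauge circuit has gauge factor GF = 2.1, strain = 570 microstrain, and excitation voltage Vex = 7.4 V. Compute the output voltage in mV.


Quarter bridge output: Vout = (GF * epsilon * Vex) / 4.
Vout = (2.1 * 570e-6 * 7.4) / 4
Vout = 0.0088578 / 4 V
Vout = 0.00221445 V = 2.2145 mV

2.2145 mV


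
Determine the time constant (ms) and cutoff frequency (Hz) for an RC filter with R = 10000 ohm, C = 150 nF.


Time constant: tau = R * C.
tau = 10000 * 1.50e-07 = 0.0015 s
tau = 1.5 ms
Cutoff frequency: fc = 1 / (2*pi*R*C).
fc = 1 / (2*pi*0.0015) = 106.1 Hz

tau = 1.5 ms, fc = 106.1 Hz


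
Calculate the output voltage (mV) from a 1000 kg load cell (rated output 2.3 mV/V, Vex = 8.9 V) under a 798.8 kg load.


Vout = rated_output * Vex * (load / capacity).
Vout = 2.3 * 8.9 * (798.8 / 1000)
Vout = 2.3 * 8.9 * 0.7988
Vout = 16.351 mV

16.351 mV


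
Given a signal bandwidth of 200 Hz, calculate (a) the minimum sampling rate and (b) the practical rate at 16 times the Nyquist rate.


By Nyquist theorem, fs_min = 2 * fmax.
fs_min = 2 * 200 = 400 Hz
Practical rate = 16 * fs_min = 16 * 400 = 6400 Hz

fs_min = 400 Hz, fs_practical = 6400 Hz


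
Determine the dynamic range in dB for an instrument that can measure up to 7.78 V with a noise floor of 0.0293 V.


Dynamic range = 20 * log10(Vmax / Vnoise).
DR = 20 * log10(7.78 / 0.0293)
DR = 20 * log10(265.53)
DR = 48.48 dB

48.48 dB


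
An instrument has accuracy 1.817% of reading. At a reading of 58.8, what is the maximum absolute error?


Absolute error = (accuracy% / 100) * reading.
Error = (1.817 / 100) * 58.8
Error = 0.01817 * 58.8
Error = 1.0684

1.0684


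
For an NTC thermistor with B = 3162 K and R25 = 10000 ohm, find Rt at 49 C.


NTC thermistor equation: Rt = R25 * exp(B * (1/T - 1/T25)).
T in Kelvin: 322.15 K, T25 = 298.15 K
1/T - 1/T25 = 1/322.15 - 1/298.15 = -0.00024987
B * (1/T - 1/T25) = 3162 * -0.00024987 = -0.7901
Rt = 10000 * exp(-0.7901) = 4538.0 ohm

4538.0 ohm


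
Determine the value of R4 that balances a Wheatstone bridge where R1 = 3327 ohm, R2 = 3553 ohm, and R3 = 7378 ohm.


At balance: R1*R4 = R2*R3, so R4 = R2*R3/R1.
R4 = 3553 * 7378 / 3327
R4 = 26214034 / 3327
R4 = 7879.18 ohm

7879.18 ohm


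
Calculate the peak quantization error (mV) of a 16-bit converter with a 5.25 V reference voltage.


The maximum quantization error is +/- LSB/2.
LSB = Vref / 2^n = 5.25 / 65536 = 8.011e-05 V
Max error = LSB / 2 = 8.011e-05 / 2 = 4.005e-05 V
Max error = 0.0401 mV

0.0401 mV


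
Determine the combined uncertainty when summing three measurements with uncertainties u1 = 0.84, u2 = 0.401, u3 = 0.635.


For a sum of independent quantities, uc = sqrt(u1^2 + u2^2 + u3^2).
uc = sqrt(0.84^2 + 0.401^2 + 0.635^2)
uc = sqrt(0.7056 + 0.160801 + 0.403225)
uc = 1.1268

1.1268


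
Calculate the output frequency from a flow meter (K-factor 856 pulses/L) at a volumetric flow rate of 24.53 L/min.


Frequency = K * Q / 60 (converting L/min to L/s).
f = 856 * 24.53 / 60
f = 20997.68 / 60
f = 349.96 Hz

349.96 Hz


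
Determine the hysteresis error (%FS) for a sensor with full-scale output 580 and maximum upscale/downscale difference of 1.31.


Hysteresis = (max difference / full scale) * 100%.
H = (1.31 / 580) * 100
H = 0.226 %FS

0.226 %FS


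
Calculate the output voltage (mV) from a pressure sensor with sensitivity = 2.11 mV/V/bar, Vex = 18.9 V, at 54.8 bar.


Output = sensitivity * Vex * P.
Vout = 2.11 * 18.9 * 54.8
Vout = 39.879 * 54.8
Vout = 2185.37 mV

2185.37 mV


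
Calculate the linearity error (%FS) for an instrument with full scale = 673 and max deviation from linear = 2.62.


Linearity error = (max deviation / full scale) * 100%.
Linearity = (2.62 / 673) * 100
Linearity = 0.389 %FS

0.389 %FS


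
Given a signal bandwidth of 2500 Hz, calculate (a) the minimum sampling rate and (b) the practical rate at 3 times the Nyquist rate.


By Nyquist theorem, fs_min = 2 * fmax.
fs_min = 2 * 2500 = 5000 Hz
Practical rate = 3 * fs_min = 3 * 5000 = 15000 Hz

fs_min = 5000 Hz, fs_practical = 15000 Hz


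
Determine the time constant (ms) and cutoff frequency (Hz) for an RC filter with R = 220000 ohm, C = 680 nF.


Time constant: tau = R * C.
tau = 220000 * 6.80e-07 = 0.1496 s
tau = 149.6 ms
Cutoff frequency: fc = 1 / (2*pi*R*C).
fc = 1 / (2*pi*0.1496) = 1.06 Hz

tau = 149.6 ms, fc = 1.06 Hz


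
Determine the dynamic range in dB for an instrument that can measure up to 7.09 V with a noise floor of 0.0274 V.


Dynamic range = 20 * log10(Vmax / Vnoise).
DR = 20 * log10(7.09 / 0.0274)
DR = 20 * log10(258.76)
DR = 48.26 dB

48.26 dB


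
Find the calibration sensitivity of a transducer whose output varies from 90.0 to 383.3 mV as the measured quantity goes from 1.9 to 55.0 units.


Sensitivity = (y2 - y1) / (x2 - x1).
S = (383.3 - 90.0) / (55.0 - 1.9)
S = 293.3 / 53.1
S = 5.5235 mV/unit

5.5235 mV/unit


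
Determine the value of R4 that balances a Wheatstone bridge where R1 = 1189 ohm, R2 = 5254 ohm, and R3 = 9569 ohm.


At balance: R1*R4 = R2*R3, so R4 = R2*R3/R1.
R4 = 5254 * 9569 / 1189
R4 = 50275526 / 1189
R4 = 42283.87 ohm

42283.87 ohm


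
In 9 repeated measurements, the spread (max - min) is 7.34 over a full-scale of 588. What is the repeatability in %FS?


Repeatability = (spread / full scale) * 100%.
R = (7.34 / 588) * 100
R = 1.248 %FS

1.248 %FS


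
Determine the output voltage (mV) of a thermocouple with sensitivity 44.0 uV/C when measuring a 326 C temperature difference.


The thermocouple output V = sensitivity * dT.
V = 44.0 uV/C * 326 C
V = 14344.0 uV
V = 14.344 mV

14.344 mV


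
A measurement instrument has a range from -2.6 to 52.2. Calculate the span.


Span = upper range - lower range.
Span = 52.2 - (-2.6)
Span = 54.8

54.8


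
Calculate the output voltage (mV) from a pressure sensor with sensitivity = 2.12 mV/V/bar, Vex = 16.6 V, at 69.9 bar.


Output = sensitivity * Vex * P.
Vout = 2.12 * 16.6 * 69.9
Vout = 35.192 * 69.9
Vout = 2459.92 mV

2459.92 mV


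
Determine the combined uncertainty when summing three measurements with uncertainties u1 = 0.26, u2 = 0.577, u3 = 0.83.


For a sum of independent quantities, uc = sqrt(u1^2 + u2^2 + u3^2).
uc = sqrt(0.26^2 + 0.577^2 + 0.83^2)
uc = sqrt(0.0676 + 0.332929 + 0.6889)
uc = 1.0438

1.0438


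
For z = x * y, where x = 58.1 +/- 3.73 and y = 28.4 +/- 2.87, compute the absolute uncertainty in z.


For a product z = x*y, the relative uncertainty is:
uz/z = sqrt((ux/x)^2 + (uy/y)^2)
Relative uncertainties: ux/x = 3.73/58.1 = 0.0642
uy/y = 2.87/28.4 = 0.101056
z = 58.1 * 28.4 = 1650.0
uz = 1650.0 * sqrt(0.0642^2 + 0.101056^2) = 197.55

197.55


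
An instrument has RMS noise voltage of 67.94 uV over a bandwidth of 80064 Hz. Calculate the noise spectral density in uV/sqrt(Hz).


Noise spectral density = Vrms / sqrt(BW).
NSD = 67.94 / sqrt(80064)
NSD = 67.94 / 282.9558
NSD = 0.2401 uV/sqrt(Hz)

0.2401 uV/sqrt(Hz)


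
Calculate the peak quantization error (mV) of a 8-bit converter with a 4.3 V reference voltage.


The maximum quantization error is +/- LSB/2.
LSB = Vref / 2^n = 4.3 / 256 = 0.01679687 V
Max error = LSB / 2 = 0.01679687 / 2 = 0.00839844 V
Max error = 8.3984 mV

8.3984 mV


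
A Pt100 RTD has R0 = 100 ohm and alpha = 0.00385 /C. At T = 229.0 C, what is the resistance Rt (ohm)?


The RTD equation: Rt = R0 * (1 + alpha * T).
Rt = 100 * (1 + 0.00385 * 229.0)
Rt = 100 * (1 + 0.88165)
Rt = 100 * 1.88165
Rt = 188.165 ohm

188.165 ohm


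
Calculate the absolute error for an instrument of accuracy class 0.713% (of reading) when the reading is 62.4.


Absolute error = (accuracy% / 100) * reading.
Error = (0.713 / 100) * 62.4
Error = 0.00713 * 62.4
Error = 0.4449

0.4449


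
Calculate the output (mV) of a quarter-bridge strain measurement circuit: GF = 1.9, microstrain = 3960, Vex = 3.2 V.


Quarter bridge output: Vout = (GF * epsilon * Vex) / 4.
Vout = (1.9 * 3960e-6 * 3.2) / 4
Vout = 0.0240768 / 4 V
Vout = 0.0060192 V = 6.0192 mV

6.0192 mV


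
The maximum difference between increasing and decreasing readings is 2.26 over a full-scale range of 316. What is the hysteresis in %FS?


Hysteresis = (max difference / full scale) * 100%.
H = (2.26 / 316) * 100
H = 0.715 %FS

0.715 %FS


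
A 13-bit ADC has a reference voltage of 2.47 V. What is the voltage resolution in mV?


The resolution (LSB) of an ADC is Vref / 2^n.
LSB = 2.47 / 2^13
LSB = 2.47 / 8192
LSB = 0.00030151 V = 0.30151367 mV

0.30151367 mV


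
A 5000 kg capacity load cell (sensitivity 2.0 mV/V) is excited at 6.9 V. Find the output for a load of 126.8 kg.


Vout = rated_output * Vex * (load / capacity).
Vout = 2.0 * 6.9 * (126.8 / 5000)
Vout = 2.0 * 6.9 * 0.02536
Vout = 0.35 mV

0.35 mV


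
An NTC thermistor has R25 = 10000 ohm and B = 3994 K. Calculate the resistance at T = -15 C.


NTC thermistor equation: Rt = R25 * exp(B * (1/T - 1/T25)).
T in Kelvin: 258.15 K, T25 = 298.15 K
1/T - 1/T25 = 1/258.15 - 1/298.15 = 0.0005197
B * (1/T - 1/T25) = 3994 * 0.0005197 = 2.0757
Rt = 10000 * exp(2.0757) = 79699.9 ohm

79699.9 ohm


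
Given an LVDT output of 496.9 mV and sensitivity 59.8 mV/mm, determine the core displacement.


Displacement = Vout / sensitivity.
d = 496.9 / 59.8
d = 8.309 mm

8.309 mm


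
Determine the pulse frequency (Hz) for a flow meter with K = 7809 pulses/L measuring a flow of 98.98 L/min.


Frequency = K * Q / 60 (converting L/min to L/s).
f = 7809 * 98.98 / 60
f = 772934.82 / 60
f = 12882.25 Hz

12882.25 Hz


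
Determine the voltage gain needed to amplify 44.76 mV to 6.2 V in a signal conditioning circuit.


Gain = Vout / Vin (converting to same units).
G = 6.2 V / 44.76 mV
G = 6200.0 mV / 44.76 mV
G = 138.52

138.52


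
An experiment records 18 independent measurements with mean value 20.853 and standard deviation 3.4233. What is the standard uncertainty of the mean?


The standard uncertainty for Type A evaluation is u = s / sqrt(n).
u = 3.4233 / sqrt(18)
u = 3.4233 / 4.2426
u = 0.8069

0.8069


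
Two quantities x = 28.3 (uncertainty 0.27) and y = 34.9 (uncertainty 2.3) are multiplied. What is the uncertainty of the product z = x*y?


For a product z = x*y, the relative uncertainty is:
uz/z = sqrt((ux/x)^2 + (uy/y)^2)
Relative uncertainties: ux/x = 0.27/28.3 = 0.009541
uy/y = 2.3/34.9 = 0.065903
z = 28.3 * 34.9 = 987.7
uz = 987.7 * sqrt(0.009541^2 + 0.065903^2) = 65.769

65.769


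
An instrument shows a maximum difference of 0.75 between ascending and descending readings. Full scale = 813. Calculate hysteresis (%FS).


Hysteresis = (max difference / full scale) * 100%.
H = (0.75 / 813) * 100
H = 0.092 %FS

0.092 %FS


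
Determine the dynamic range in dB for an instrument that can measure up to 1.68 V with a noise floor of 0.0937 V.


Dynamic range = 20 * log10(Vmax / Vnoise).
DR = 20 * log10(1.68 / 0.0937)
DR = 20 * log10(17.93)
DR = 25.07 dB

25.07 dB


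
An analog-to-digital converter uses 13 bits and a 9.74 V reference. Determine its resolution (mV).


The resolution (LSB) of an ADC is Vref / 2^n.
LSB = 9.74 / 2^13
LSB = 9.74 / 8192
LSB = 0.00118896 V = 1.18896484 mV

1.18896484 mV


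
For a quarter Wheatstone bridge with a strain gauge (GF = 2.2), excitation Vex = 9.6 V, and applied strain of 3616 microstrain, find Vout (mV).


Quarter bridge output: Vout = (GF * epsilon * Vex) / 4.
Vout = (2.2 * 3616e-6 * 9.6) / 4
Vout = 0.07636992 / 4 V
Vout = 0.01909248 V = 19.0925 mV

19.0925 mV


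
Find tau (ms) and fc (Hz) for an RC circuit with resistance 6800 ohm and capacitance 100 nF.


Time constant: tau = R * C.
tau = 6800 * 1.00e-07 = 0.00068 s
tau = 0.68 ms
Cutoff frequency: fc = 1 / (2*pi*R*C).
fc = 1 / (2*pi*0.00068) = 234.05 Hz

tau = 0.68 ms, fc = 234.05 Hz


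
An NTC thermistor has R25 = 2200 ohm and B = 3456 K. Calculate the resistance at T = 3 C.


NTC thermistor equation: Rt = R25 * exp(B * (1/T - 1/T25)).
T in Kelvin: 276.15 K, T25 = 298.15 K
1/T - 1/T25 = 1/276.15 - 1/298.15 = 0.0002672
B * (1/T - 1/T25) = 3456 * 0.0002672 = 0.9235
Rt = 2200 * exp(0.9235) = 5539.6 ohm

5539.6 ohm


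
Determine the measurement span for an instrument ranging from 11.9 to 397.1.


Span = upper range - lower range.
Span = 397.1 - (11.9)
Span = 385.2

385.2


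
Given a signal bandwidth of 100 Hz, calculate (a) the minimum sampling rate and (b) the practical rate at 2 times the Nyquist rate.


By Nyquist theorem, fs_min = 2 * fmax.
fs_min = 2 * 100 = 200 Hz
Practical rate = 2 * fs_min = 2 * 200 = 400 Hz

fs_min = 200 Hz, fs_practical = 400 Hz


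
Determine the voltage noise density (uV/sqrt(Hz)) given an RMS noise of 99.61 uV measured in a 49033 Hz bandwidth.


Noise spectral density = Vrms / sqrt(BW).
NSD = 99.61 / sqrt(49033)
NSD = 99.61 / 221.434
NSD = 0.4498 uV/sqrt(Hz)

0.4498 uV/sqrt(Hz)


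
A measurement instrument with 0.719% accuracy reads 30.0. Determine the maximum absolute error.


Absolute error = (accuracy% / 100) * reading.
Error = (0.719 / 100) * 30.0
Error = 0.00719 * 30.0
Error = 0.2157

0.2157


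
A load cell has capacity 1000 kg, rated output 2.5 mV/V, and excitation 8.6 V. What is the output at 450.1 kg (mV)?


Vout = rated_output * Vex * (load / capacity).
Vout = 2.5 * 8.6 * (450.1 / 1000)
Vout = 2.5 * 8.6 * 0.4501
Vout = 9.677 mV

9.677 mV


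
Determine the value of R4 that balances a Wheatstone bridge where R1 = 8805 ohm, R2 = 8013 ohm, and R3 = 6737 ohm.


At balance: R1*R4 = R2*R3, so R4 = R2*R3/R1.
R4 = 8013 * 6737 / 8805
R4 = 53983581 / 8805
R4 = 6131.01 ohm

6131.01 ohm


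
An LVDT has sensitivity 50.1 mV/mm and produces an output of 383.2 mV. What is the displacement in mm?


Displacement = Vout / sensitivity.
d = 383.2 / 50.1
d = 7.649 mm

7.649 mm


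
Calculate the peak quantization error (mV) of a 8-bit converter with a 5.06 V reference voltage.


The maximum quantization error is +/- LSB/2.
LSB = Vref / 2^n = 5.06 / 256 = 0.01976562 V
Max error = LSB / 2 = 0.01976562 / 2 = 0.00988281 V
Max error = 9.8828 mV

9.8828 mV


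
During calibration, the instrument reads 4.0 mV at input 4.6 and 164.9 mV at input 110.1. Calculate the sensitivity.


Sensitivity = (y2 - y1) / (x2 - x1).
S = (164.9 - 4.0) / (110.1 - 4.6)
S = 160.9 / 105.5
S = 1.5251 mV/unit

1.5251 mV/unit


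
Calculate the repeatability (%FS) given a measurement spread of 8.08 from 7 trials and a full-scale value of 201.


Repeatability = (spread / full scale) * 100%.
R = (8.08 / 201) * 100
R = 4.02 %FS

4.02 %FS


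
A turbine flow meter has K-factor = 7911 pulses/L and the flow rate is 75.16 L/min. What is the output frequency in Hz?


Frequency = K * Q / 60 (converting L/min to L/s).
f = 7911 * 75.16 / 60
f = 594590.76 / 60
f = 9909.85 Hz

9909.85 Hz


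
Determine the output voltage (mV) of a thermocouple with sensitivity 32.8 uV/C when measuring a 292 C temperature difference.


The thermocouple output V = sensitivity * dT.
V = 32.8 uV/C * 292 C
V = 9577.6 uV
V = 9.578 mV

9.578 mV


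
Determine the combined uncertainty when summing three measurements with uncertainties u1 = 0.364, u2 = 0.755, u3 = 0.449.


For a sum of independent quantities, uc = sqrt(u1^2 + u2^2 + u3^2).
uc = sqrt(0.364^2 + 0.755^2 + 0.449^2)
uc = sqrt(0.132496 + 0.570025 + 0.201601)
uc = 0.9509

0.9509


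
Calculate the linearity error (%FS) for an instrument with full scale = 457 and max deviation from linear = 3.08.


Linearity error = (max deviation / full scale) * 100%.
Linearity = (3.08 / 457) * 100
Linearity = 0.674 %FS

0.674 %FS


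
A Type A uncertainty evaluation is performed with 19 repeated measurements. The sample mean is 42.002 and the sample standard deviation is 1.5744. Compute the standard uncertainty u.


The standard uncertainty for Type A evaluation is u = s / sqrt(n).
u = 1.5744 / sqrt(19)
u = 1.5744 / 4.3589
u = 0.3612

0.3612


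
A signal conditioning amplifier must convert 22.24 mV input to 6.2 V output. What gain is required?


Gain = Vout / Vin (converting to same units).
G = 6.2 V / 22.24 mV
G = 6200.0 mV / 22.24 mV
G = 278.78

278.78


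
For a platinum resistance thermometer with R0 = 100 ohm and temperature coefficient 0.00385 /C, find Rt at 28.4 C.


The RTD equation: Rt = R0 * (1 + alpha * T).
Rt = 100 * (1 + 0.00385 * 28.4)
Rt = 100 * (1 + 0.10934)
Rt = 100 * 1.10934
Rt = 110.934 ohm

110.934 ohm


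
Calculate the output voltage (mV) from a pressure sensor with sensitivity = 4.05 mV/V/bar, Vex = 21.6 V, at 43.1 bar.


Output = sensitivity * Vex * P.
Vout = 4.05 * 21.6 * 43.1
Vout = 87.48 * 43.1
Vout = 3770.39 mV

3770.39 mV


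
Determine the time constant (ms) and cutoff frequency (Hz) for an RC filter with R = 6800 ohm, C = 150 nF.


Time constant: tau = R * C.
tau = 6800 * 1.50e-07 = 0.00102 s
tau = 1.02 ms
Cutoff frequency: fc = 1 / (2*pi*R*C).
fc = 1 / (2*pi*0.00102) = 156.03 Hz

tau = 1.02 ms, fc = 156.03 Hz


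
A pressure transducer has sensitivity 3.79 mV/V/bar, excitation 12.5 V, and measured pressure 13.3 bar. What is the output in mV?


Output = sensitivity * Vex * P.
Vout = 3.79 * 12.5 * 13.3
Vout = 47.375 * 13.3
Vout = 630.09 mV

630.09 mV


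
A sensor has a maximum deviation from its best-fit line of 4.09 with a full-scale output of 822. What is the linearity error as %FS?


Linearity error = (max deviation / full scale) * 100%.
Linearity = (4.09 / 822) * 100
Linearity = 0.498 %FS

0.498 %FS


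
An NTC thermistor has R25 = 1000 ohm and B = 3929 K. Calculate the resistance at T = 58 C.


NTC thermistor equation: Rt = R25 * exp(B * (1/T - 1/T25)).
T in Kelvin: 331.15 K, T25 = 298.15 K
1/T - 1/T25 = 1/331.15 - 1/298.15 = -0.00033424
B * (1/T - 1/T25) = 3929 * -0.00033424 = -1.3132
Rt = 1000 * exp(-1.3132) = 269.0 ohm

269.0 ohm


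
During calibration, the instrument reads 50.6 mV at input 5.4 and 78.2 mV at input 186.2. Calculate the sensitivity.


Sensitivity = (y2 - y1) / (x2 - x1).
S = (78.2 - 50.6) / (186.2 - 5.4)
S = 27.6 / 180.8
S = 0.1527 mV/unit

0.1527 mV/unit


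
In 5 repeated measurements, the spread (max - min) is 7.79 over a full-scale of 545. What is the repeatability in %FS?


Repeatability = (spread / full scale) * 100%.
R = (7.79 / 545) * 100
R = 1.429 %FS

1.429 %FS


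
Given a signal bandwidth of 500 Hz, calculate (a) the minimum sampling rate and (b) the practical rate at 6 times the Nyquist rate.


By Nyquist theorem, fs_min = 2 * fmax.
fs_min = 2 * 500 = 1000 Hz
Practical rate = 6 * fs_min = 6 * 1000 = 6000 Hz

fs_min = 1000 Hz, fs_practical = 6000 Hz


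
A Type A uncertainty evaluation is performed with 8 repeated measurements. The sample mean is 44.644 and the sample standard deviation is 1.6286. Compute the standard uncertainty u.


The standard uncertainty for Type A evaluation is u = s / sqrt(n).
u = 1.6286 / sqrt(8)
u = 1.6286 / 2.8284
u = 0.5758

0.5758


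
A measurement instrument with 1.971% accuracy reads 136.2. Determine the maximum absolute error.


Absolute error = (accuracy% / 100) * reading.
Error = (1.971 / 100) * 136.2
Error = 0.01971 * 136.2
Error = 2.6845

2.6845


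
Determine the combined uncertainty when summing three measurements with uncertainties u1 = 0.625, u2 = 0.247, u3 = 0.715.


For a sum of independent quantities, uc = sqrt(u1^2 + u2^2 + u3^2).
uc = sqrt(0.625^2 + 0.247^2 + 0.715^2)
uc = sqrt(0.390625 + 0.061009 + 0.511225)
uc = 0.9813

0.9813


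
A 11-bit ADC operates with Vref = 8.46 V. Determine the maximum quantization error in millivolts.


The maximum quantization error is +/- LSB/2.
LSB = Vref / 2^n = 8.46 / 2048 = 0.00413086 V
Max error = LSB / 2 = 0.00413086 / 2 = 0.00206543 V
Max error = 2.0654 mV

2.0654 mV


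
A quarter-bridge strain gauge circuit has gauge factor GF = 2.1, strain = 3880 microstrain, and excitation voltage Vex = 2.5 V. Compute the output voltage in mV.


Quarter bridge output: Vout = (GF * epsilon * Vex) / 4.
Vout = (2.1 * 3880e-6 * 2.5) / 4
Vout = 0.02037 / 4 V
Vout = 0.0050925 V = 5.0925 mV

5.0925 mV


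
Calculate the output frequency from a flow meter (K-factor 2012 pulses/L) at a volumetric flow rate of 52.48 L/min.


Frequency = K * Q / 60 (converting L/min to L/s).
f = 2012 * 52.48 / 60
f = 105589.76 / 60
f = 1759.83 Hz

1759.83 Hz


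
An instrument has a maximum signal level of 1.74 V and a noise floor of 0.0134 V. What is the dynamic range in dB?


Dynamic range = 20 * log10(Vmax / Vnoise).
DR = 20 * log10(1.74 / 0.0134)
DR = 20 * log10(129.85)
DR = 42.27 dB

42.27 dB


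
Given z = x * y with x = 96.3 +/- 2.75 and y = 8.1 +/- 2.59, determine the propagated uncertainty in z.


For a product z = x*y, the relative uncertainty is:
uz/z = sqrt((ux/x)^2 + (uy/y)^2)
Relative uncertainties: ux/x = 2.75/96.3 = 0.028557
uy/y = 2.59/8.1 = 0.319753
z = 96.3 * 8.1 = 780.0
uz = 780.0 * sqrt(0.028557^2 + 0.319753^2) = 250.41

250.41


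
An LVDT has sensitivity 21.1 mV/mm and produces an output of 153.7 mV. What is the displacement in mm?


Displacement = Vout / sensitivity.
d = 153.7 / 21.1
d = 7.284 mm

7.284 mm


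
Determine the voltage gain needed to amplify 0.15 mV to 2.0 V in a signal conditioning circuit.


Gain = Vout / Vin (converting to same units).
G = 2.0 V / 0.15 mV
G = 2000.0 mV / 0.15 mV
G = 13333.33

13333.33


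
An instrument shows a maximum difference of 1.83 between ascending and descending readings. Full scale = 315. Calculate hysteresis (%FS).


Hysteresis = (max difference / full scale) * 100%.
H = (1.83 / 315) * 100
H = 0.581 %FS

0.581 %FS


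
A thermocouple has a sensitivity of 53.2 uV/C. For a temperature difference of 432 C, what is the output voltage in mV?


The thermocouple output V = sensitivity * dT.
V = 53.2 uV/C * 432 C
V = 22982.4 uV
V = 22.982 mV

22.982 mV


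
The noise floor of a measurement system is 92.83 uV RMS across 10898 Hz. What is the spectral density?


Noise spectral density = Vrms / sqrt(BW).
NSD = 92.83 / sqrt(10898)
NSD = 92.83 / 104.3935
NSD = 0.8892 uV/sqrt(Hz)

0.8892 uV/sqrt(Hz)


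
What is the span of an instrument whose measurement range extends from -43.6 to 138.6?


Span = upper range - lower range.
Span = 138.6 - (-43.6)
Span = 182.2

182.2


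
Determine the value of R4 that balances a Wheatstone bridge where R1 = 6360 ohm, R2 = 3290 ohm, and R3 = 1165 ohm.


At balance: R1*R4 = R2*R3, so R4 = R2*R3/R1.
R4 = 3290 * 1165 / 6360
R4 = 3832850 / 6360
R4 = 602.65 ohm

602.65 ohm


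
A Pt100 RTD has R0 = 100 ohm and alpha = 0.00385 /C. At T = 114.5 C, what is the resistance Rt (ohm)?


The RTD equation: Rt = R0 * (1 + alpha * T).
Rt = 100 * (1 + 0.00385 * 114.5)
Rt = 100 * (1 + 0.440825)
Rt = 100 * 1.440825
Rt = 144.083 ohm

144.083 ohm


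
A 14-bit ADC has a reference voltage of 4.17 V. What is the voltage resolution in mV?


The resolution (LSB) of an ADC is Vref / 2^n.
LSB = 4.17 / 2^14
LSB = 4.17 / 16384
LSB = 0.00025452 V = 0.2545166 mV

0.2545166 mV


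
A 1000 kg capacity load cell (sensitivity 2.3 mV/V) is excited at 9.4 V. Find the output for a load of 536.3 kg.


Vout = rated_output * Vex * (load / capacity).
Vout = 2.3 * 9.4 * (536.3 / 1000)
Vout = 2.3 * 9.4 * 0.5363
Vout = 11.595 mV

11.595 mV


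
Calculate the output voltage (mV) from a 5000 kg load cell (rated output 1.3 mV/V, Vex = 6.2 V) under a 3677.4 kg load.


Vout = rated_output * Vex * (load / capacity).
Vout = 1.3 * 6.2 * (3677.4 / 5000)
Vout = 1.3 * 6.2 * 0.73548
Vout = 5.928 mV

5.928 mV


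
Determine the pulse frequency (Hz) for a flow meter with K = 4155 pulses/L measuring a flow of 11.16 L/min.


Frequency = K * Q / 60 (converting L/min to L/s).
f = 4155 * 11.16 / 60
f = 46369.8 / 60
f = 772.83 Hz

772.83 Hz


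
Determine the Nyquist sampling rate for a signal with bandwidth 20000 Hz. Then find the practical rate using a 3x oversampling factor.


By Nyquist theorem, fs_min = 2 * fmax.
fs_min = 2 * 20000 = 40000 Hz
Practical rate = 3 * fs_min = 3 * 40000 = 120000 Hz

fs_min = 40000 Hz, fs_practical = 120000 Hz


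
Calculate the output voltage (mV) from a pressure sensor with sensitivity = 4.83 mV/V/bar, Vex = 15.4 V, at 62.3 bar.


Output = sensitivity * Vex * P.
Vout = 4.83 * 15.4 * 62.3
Vout = 74.382 * 62.3
Vout = 4634.0 mV

4634.0 mV


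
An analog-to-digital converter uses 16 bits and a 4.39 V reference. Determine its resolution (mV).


The resolution (LSB) of an ADC is Vref / 2^n.
LSB = 4.39 / 2^16
LSB = 4.39 / 65536
LSB = 6.699e-05 V = 0.06698608 mV

0.06698608 mV


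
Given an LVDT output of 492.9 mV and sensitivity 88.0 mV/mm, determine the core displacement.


Displacement = Vout / sensitivity.
d = 492.9 / 88.0
d = 5.601 mm

5.601 mm


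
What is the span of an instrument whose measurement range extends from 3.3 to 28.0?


Span = upper range - lower range.
Span = 28.0 - (3.3)
Span = 24.7

24.7


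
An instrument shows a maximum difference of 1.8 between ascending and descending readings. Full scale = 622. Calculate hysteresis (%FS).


Hysteresis = (max difference / full scale) * 100%.
H = (1.8 / 622) * 100
H = 0.289 %FS

0.289 %FS


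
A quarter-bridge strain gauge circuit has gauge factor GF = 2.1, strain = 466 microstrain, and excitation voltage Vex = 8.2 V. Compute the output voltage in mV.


Quarter bridge output: Vout = (GF * epsilon * Vex) / 4.
Vout = (2.1 * 466e-6 * 8.2) / 4
Vout = 0.00802452 / 4 V
Vout = 0.00200613 V = 2.0061 mV

2.0061 mV


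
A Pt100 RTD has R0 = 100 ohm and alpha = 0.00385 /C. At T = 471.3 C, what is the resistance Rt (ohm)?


The RTD equation: Rt = R0 * (1 + alpha * T).
Rt = 100 * (1 + 0.00385 * 471.3)
Rt = 100 * (1 + 1.814505)
Rt = 100 * 2.814505
Rt = 281.45 ohm

281.45 ohm


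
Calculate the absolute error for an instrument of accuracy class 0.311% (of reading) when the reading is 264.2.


Absolute error = (accuracy% / 100) * reading.
Error = (0.311 / 100) * 264.2
Error = 0.00311 * 264.2
Error = 0.8217

0.8217


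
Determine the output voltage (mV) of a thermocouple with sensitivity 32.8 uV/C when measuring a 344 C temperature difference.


The thermocouple output V = sensitivity * dT.
V = 32.8 uV/C * 344 C
V = 11283.2 uV
V = 11.283 mV

11.283 mV


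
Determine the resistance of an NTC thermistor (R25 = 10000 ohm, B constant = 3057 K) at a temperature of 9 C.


NTC thermistor equation: Rt = R25 * exp(B * (1/T - 1/T25)).
T in Kelvin: 282.15 K, T25 = 298.15 K
1/T - 1/T25 = 1/282.15 - 1/298.15 = 0.0001902
B * (1/T - 1/T25) = 3057 * 0.0001902 = 0.5814
Rt = 10000 * exp(0.5814) = 17886.0 ohm

17886.0 ohm


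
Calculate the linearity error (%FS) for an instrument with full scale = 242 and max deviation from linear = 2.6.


Linearity error = (max deviation / full scale) * 100%.
Linearity = (2.6 / 242) * 100
Linearity = 1.074 %FS

1.074 %FS


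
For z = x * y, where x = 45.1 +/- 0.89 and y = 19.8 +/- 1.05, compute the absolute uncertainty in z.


For a product z = x*y, the relative uncertainty is:
uz/z = sqrt((ux/x)^2 + (uy/y)^2)
Relative uncertainties: ux/x = 0.89/45.1 = 0.019734
uy/y = 1.05/19.8 = 0.05303
z = 45.1 * 19.8 = 893.0
uz = 893.0 * sqrt(0.019734^2 + 0.05303^2) = 50.528

50.528


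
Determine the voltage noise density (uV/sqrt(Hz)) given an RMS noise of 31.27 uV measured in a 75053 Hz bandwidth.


Noise spectral density = Vrms / sqrt(BW).
NSD = 31.27 / sqrt(75053)
NSD = 31.27 / 273.958
NSD = 0.1141 uV/sqrt(Hz)

0.1141 uV/sqrt(Hz)


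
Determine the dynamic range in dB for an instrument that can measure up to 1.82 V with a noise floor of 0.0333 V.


Dynamic range = 20 * log10(Vmax / Vnoise).
DR = 20 * log10(1.82 / 0.0333)
DR = 20 * log10(54.65)
DR = 34.75 dB

34.75 dB


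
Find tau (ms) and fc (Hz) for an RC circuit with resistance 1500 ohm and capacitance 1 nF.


Time constant: tau = R * C.
tau = 1500 * 1.00e-09 = 1.5e-06 s
tau = 0.0015 ms
Cutoff frequency: fc = 1 / (2*pi*R*C).
fc = 1 / (2*pi*1.5e-06) = 106103.3 Hz

tau = 0.0015 ms, fc = 106103.3 Hz


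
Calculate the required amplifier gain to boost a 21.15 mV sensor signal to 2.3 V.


Gain = Vout / Vin (converting to same units).
G = 2.3 V / 21.15 mV
G = 2300.0 mV / 21.15 mV
G = 108.75

108.75


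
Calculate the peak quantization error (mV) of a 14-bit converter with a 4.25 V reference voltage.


The maximum quantization error is +/- LSB/2.
LSB = Vref / 2^n = 4.25 / 16384 = 0.0002594 V
Max error = LSB / 2 = 0.0002594 / 2 = 0.0001297 V
Max error = 0.1297 mV

0.1297 mV


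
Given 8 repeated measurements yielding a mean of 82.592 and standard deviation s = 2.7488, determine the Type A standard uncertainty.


The standard uncertainty for Type A evaluation is u = s / sqrt(n).
u = 2.7488 / sqrt(8)
u = 2.7488 / 2.8284
u = 0.9718

0.9718


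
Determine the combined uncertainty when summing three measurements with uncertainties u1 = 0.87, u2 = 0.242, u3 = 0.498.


For a sum of independent quantities, uc = sqrt(u1^2 + u2^2 + u3^2).
uc = sqrt(0.87^2 + 0.242^2 + 0.498^2)
uc = sqrt(0.7569 + 0.058564 + 0.248004)
uc = 1.0312

1.0312


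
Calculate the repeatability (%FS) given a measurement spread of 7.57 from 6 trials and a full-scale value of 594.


Repeatability = (spread / full scale) * 100%.
R = (7.57 / 594) * 100
R = 1.274 %FS

1.274 %FS


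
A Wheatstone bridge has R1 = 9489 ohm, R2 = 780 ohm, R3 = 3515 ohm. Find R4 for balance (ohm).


At balance: R1*R4 = R2*R3, so R4 = R2*R3/R1.
R4 = 780 * 3515 / 9489
R4 = 2741700 / 9489
R4 = 288.93 ohm

288.93 ohm


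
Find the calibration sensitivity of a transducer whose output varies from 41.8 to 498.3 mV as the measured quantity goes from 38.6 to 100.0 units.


Sensitivity = (y2 - y1) / (x2 - x1).
S = (498.3 - 41.8) / (100.0 - 38.6)
S = 456.5 / 61.4
S = 7.4349 mV/unit

7.4349 mV/unit


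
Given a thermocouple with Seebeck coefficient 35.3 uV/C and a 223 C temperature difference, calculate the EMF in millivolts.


The thermocouple output V = sensitivity * dT.
V = 35.3 uV/C * 223 C
V = 7871.9 uV
V = 7.872 mV

7.872 mV


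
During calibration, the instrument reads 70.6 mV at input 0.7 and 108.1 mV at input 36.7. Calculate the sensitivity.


Sensitivity = (y2 - y1) / (x2 - x1).
S = (108.1 - 70.6) / (36.7 - 0.7)
S = 37.5 / 36.0
S = 1.0417 mV/unit

1.0417 mV/unit


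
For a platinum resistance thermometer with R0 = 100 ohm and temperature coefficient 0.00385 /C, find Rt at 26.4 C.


The RTD equation: Rt = R0 * (1 + alpha * T).
Rt = 100 * (1 + 0.00385 * 26.4)
Rt = 100 * (1 + 0.10164)
Rt = 100 * 1.10164
Rt = 110.164 ohm

110.164 ohm


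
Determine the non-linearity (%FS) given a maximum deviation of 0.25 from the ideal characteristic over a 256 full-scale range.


Linearity error = (max deviation / full scale) * 100%.
Linearity = (0.25 / 256) * 100
Linearity = 0.098 %FS

0.098 %FS


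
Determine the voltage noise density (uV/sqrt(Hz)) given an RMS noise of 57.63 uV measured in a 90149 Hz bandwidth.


Noise spectral density = Vrms / sqrt(BW).
NSD = 57.63 / sqrt(90149)
NSD = 57.63 / 300.2482
NSD = 0.1919 uV/sqrt(Hz)

0.1919 uV/sqrt(Hz)


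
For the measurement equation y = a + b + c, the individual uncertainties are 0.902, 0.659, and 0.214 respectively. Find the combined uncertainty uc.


For a sum of independent quantities, uc = sqrt(u1^2 + u2^2 + u3^2).
uc = sqrt(0.902^2 + 0.659^2 + 0.214^2)
uc = sqrt(0.813604 + 0.434281 + 0.045796)
uc = 1.1374

1.1374


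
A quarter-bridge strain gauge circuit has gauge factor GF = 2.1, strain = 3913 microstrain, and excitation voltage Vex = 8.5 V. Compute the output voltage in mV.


Quarter bridge output: Vout = (GF * epsilon * Vex) / 4.
Vout = (2.1 * 3913e-6 * 8.5) / 4
Vout = 0.06984705 / 4 V
Vout = 0.01746176 V = 17.4618 mV

17.4618 mV


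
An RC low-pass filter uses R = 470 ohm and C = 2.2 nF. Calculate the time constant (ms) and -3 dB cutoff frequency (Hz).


Time constant: tau = R * C.
tau = 470 * 2.20e-09 = 1.034e-06 s
tau = 0.001 ms
Cutoff frequency: fc = 1 / (2*pi*R*C).
fc = 1 / (2*pi*1.034e-06) = 153921.61 Hz

tau = 0.001 ms, fc = 153921.61 Hz


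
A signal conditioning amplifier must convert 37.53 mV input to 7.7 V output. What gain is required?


Gain = Vout / Vin (converting to same units).
G = 7.7 V / 37.53 mV
G = 7700.0 mV / 37.53 mV
G = 205.17

205.17


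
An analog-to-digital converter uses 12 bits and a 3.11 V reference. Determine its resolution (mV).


The resolution (LSB) of an ADC is Vref / 2^n.
LSB = 3.11 / 2^12
LSB = 3.11 / 4096
LSB = 0.00075928 V = 0.75927734 mV

0.75927734 mV


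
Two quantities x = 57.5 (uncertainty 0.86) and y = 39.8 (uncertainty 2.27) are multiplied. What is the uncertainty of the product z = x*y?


For a product z = x*y, the relative uncertainty is:
uz/z = sqrt((ux/x)^2 + (uy/y)^2)
Relative uncertainties: ux/x = 0.86/57.5 = 0.014957
uy/y = 2.27/39.8 = 0.057035
z = 57.5 * 39.8 = 2288.5
uz = 2288.5 * sqrt(0.014957^2 + 0.057035^2) = 134.938

134.938


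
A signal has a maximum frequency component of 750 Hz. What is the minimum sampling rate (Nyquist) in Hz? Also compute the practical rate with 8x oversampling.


By Nyquist theorem, fs_min = 2 * fmax.
fs_min = 2 * 750 = 1500 Hz
Practical rate = 8 * fs_min = 8 * 1500 = 12000 Hz

fs_min = 1500 Hz, fs_practical = 12000 Hz


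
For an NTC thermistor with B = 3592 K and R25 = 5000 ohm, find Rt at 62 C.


NTC thermistor equation: Rt = R25 * exp(B * (1/T - 1/T25)).
T in Kelvin: 335.15 K, T25 = 298.15 K
1/T - 1/T25 = 1/335.15 - 1/298.15 = -0.00037028
B * (1/T - 1/T25) = 3592 * -0.00037028 = -1.33
Rt = 5000 * exp(-1.33) = 1322.3 ohm

1322.3 ohm


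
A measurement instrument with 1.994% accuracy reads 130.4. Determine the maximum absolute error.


Absolute error = (accuracy% / 100) * reading.
Error = (1.994 / 100) * 130.4
Error = 0.01994 * 130.4
Error = 2.6002

2.6002


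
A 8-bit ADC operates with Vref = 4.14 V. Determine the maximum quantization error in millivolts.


The maximum quantization error is +/- LSB/2.
LSB = Vref / 2^n = 4.14 / 256 = 0.01617187 V
Max error = LSB / 2 = 0.01617187 / 2 = 0.00808594 V
Max error = 8.0859 mV

8.0859 mV


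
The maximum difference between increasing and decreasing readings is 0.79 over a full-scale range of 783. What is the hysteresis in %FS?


Hysteresis = (max difference / full scale) * 100%.
H = (0.79 / 783) * 100
H = 0.101 %FS

0.101 %FS


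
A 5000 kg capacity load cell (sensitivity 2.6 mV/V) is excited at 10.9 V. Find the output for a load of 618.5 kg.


Vout = rated_output * Vex * (load / capacity).
Vout = 2.6 * 10.9 * (618.5 / 5000)
Vout = 2.6 * 10.9 * 0.1237
Vout = 3.506 mV

3.506 mV


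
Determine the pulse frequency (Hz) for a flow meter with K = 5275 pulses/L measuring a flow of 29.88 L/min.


Frequency = K * Q / 60 (converting L/min to L/s).
f = 5275 * 29.88 / 60
f = 157617.0 / 60
f = 2626.95 Hz

2626.95 Hz


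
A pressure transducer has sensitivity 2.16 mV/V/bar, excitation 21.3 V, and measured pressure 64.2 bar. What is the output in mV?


Output = sensitivity * Vex * P.
Vout = 2.16 * 21.3 * 64.2
Vout = 46.008 * 64.2
Vout = 2953.71 mV

2953.71 mV


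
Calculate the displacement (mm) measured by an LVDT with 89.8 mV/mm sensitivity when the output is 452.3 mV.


Displacement = Vout / sensitivity.
d = 452.3 / 89.8
d = 5.037 mm

5.037 mm


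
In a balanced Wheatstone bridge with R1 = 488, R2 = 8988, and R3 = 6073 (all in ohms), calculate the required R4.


At balance: R1*R4 = R2*R3, so R4 = R2*R3/R1.
R4 = 8988 * 6073 / 488
R4 = 54584124 / 488
R4 = 111852.71 ohm

111852.71 ohm


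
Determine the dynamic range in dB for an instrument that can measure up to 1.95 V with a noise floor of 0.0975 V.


Dynamic range = 20 * log10(Vmax / Vnoise).
DR = 20 * log10(1.95 / 0.0975)
DR = 20 * log10(20.0)
DR = 26.02 dB

26.02 dB


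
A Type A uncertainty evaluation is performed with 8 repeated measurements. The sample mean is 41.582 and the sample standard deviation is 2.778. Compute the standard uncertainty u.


The standard uncertainty for Type A evaluation is u = s / sqrt(n).
u = 2.778 / sqrt(8)
u = 2.778 / 2.8284
u = 0.9822

0.9822


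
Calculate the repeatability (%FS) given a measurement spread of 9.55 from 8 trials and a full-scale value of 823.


Repeatability = (spread / full scale) * 100%.
R = (9.55 / 823) * 100
R = 1.16 %FS

1.16 %FS


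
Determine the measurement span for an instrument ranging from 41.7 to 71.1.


Span = upper range - lower range.
Span = 71.1 - (41.7)
Span = 29.4

29.4


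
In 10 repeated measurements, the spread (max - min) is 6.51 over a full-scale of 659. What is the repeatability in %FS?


Repeatability = (spread / full scale) * 100%.
R = (6.51 / 659) * 100
R = 0.988 %FS

0.988 %FS


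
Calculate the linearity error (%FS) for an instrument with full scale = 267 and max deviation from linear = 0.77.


Linearity error = (max deviation / full scale) * 100%.
Linearity = (0.77 / 267) * 100
Linearity = 0.288 %FS

0.288 %FS


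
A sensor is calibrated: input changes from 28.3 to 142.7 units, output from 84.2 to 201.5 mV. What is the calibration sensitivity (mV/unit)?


Sensitivity = (y2 - y1) / (x2 - x1).
S = (201.5 - 84.2) / (142.7 - 28.3)
S = 117.3 / 114.4
S = 1.0253 mV/unit

1.0253 mV/unit


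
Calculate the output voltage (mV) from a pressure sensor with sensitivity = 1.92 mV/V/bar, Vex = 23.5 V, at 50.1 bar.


Output = sensitivity * Vex * P.
Vout = 1.92 * 23.5 * 50.1
Vout = 45.12 * 50.1
Vout = 2260.51 mV

2260.51 mV


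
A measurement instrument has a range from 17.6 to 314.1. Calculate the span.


Span = upper range - lower range.
Span = 314.1 - (17.6)
Span = 296.5

296.5
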